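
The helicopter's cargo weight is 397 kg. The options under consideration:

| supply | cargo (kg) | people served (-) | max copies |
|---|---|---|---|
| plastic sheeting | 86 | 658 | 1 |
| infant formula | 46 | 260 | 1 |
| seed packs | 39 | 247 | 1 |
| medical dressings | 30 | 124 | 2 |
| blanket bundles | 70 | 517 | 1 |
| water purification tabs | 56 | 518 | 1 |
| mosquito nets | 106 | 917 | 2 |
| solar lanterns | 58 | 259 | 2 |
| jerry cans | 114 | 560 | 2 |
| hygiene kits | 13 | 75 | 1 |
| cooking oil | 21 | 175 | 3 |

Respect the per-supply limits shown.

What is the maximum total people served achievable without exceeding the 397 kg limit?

Ranking by ratio (people served/kg): water purification tabs 9.25, mosquito nets 8.65, cooking oil 8.33, plastic sheeting 7.65.
A density-first pass picks seed packs + water purification tabs + 2×mosquito nets + hygiene kits + 3×cooking oil — 3199 at 383 kg.
Dropping seed packs and hygiene kits and cooking oil frees 73 kg; slotting in plastic sheeting (86 kg) lifts the total to 3360 at 396 kg.

3360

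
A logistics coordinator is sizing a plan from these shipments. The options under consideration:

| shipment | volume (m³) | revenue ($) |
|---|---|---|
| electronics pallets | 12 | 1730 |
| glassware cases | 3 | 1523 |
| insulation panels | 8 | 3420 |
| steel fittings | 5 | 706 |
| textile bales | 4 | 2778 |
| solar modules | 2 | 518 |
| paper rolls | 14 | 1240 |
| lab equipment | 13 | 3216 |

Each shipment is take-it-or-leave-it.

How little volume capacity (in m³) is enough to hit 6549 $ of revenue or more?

14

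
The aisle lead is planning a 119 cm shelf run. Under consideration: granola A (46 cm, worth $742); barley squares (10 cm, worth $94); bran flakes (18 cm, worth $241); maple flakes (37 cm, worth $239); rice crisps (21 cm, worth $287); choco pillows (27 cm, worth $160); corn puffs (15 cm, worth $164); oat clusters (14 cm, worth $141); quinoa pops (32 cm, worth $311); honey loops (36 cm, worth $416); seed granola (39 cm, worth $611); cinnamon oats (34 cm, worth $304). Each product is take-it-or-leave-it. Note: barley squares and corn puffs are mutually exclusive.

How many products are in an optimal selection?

The maximum weekly sales within 119 cm is 1758.
granola A + bran flakes + corn puffs + seed granola hits 1758 at 118 cm.
Any selection reaching 1758 contains exactly 4 products.

4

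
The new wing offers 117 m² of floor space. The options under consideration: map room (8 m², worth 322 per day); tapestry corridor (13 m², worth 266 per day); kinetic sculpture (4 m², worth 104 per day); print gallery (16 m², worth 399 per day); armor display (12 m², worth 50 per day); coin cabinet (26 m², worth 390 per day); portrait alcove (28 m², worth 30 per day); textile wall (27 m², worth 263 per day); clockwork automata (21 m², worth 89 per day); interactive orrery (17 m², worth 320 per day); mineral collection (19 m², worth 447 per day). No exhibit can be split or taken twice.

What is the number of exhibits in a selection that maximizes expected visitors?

8

The maximum expected visitors within 117 m² is 2298.
One optimal bundle: map room + tapestry corridor + kinetic sculpture + print gallery + armor display + coin cabinet + interactive orrery + mineral collection (115 m²).
All optima have 8 exhibits.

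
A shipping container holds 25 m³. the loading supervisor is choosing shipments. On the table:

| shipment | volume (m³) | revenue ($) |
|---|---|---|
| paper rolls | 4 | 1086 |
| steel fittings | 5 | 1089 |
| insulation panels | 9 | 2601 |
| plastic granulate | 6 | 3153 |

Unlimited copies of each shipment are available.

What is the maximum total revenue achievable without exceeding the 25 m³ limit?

12612

Best packing: 4×plastic granulate — 24 m³, 12612 total.
No other feasible combination exceeds 12612.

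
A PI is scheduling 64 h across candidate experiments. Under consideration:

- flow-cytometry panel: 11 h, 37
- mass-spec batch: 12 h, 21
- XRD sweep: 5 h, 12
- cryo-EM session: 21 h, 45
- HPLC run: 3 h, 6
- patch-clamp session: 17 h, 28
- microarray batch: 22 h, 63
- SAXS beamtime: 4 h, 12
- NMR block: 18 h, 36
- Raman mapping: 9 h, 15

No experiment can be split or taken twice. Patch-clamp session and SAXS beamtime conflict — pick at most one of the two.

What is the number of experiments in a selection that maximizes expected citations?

5

The maximum expected citations within 64 h is 169.
One optimal bundle: flow-cytometry panel + XRD sweep + cryo-EM session + microarray batch + SAXS beamtime (63 h).
Any selection reaching 169 contains exactly 5 experiments.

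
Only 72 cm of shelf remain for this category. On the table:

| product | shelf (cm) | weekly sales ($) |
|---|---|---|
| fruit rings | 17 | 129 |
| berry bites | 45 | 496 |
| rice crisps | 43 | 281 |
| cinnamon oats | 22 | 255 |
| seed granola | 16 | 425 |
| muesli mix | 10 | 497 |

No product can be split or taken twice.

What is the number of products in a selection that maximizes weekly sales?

3

The maximum weekly sales within 72 cm is 1418.
One optimal bundle: berry bites + seed granola + muesli mix (71 cm).
Every optimal selection uses 3 products.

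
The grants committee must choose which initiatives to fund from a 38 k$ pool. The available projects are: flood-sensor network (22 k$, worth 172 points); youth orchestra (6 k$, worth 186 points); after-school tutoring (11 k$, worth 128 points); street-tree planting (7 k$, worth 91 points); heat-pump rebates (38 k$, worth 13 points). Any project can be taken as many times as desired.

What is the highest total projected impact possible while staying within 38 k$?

1116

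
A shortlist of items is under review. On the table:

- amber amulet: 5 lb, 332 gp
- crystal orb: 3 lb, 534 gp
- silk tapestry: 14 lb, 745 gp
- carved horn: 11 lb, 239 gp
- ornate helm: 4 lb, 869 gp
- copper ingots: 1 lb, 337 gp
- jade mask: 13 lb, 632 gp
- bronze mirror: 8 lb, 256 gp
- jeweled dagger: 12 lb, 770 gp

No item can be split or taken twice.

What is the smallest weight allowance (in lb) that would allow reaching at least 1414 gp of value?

Look for the lowest-weight combination reaching 1414.
crystal orb + ornate helm + copper ingots: 1740 value at 8 lb.
No combination under 8 lb hits 1414.

8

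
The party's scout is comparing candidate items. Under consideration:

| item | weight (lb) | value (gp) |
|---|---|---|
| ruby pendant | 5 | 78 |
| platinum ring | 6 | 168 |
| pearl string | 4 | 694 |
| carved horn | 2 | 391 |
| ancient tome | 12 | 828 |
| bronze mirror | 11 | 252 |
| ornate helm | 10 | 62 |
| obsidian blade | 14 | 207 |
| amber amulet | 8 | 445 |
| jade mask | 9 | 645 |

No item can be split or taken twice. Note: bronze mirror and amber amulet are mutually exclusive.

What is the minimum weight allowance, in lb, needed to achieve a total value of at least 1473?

14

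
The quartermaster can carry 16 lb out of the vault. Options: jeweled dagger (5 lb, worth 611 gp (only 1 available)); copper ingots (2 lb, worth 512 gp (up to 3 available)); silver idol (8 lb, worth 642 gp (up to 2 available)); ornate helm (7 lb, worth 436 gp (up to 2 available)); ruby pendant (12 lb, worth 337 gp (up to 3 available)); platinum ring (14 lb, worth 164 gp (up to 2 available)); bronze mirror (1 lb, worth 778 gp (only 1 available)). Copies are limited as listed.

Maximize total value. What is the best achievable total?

2956

Density check — bronze mirror 778.00, copper ingots 256.00, jeweled dagger 122.20 are the best per lb.
Filling by ratio: jeweled dagger + 3×copper ingots + bronze mirror for 2925, with 4 lb left unused.
Dropping jeweled dagger frees 5 lb; slotting in silver idol (8 lb) lifts the total to 2956 at 15 lb.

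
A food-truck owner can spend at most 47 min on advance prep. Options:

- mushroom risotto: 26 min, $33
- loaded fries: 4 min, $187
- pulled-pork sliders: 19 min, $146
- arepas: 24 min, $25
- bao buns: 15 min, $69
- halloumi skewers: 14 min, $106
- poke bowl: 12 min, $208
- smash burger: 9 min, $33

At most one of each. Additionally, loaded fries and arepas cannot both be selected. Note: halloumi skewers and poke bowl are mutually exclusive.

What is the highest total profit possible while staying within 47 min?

574

Taking loaded fries + pulled-pork sliders + poke bowl + smash burger: 44 min used, 574 in profit.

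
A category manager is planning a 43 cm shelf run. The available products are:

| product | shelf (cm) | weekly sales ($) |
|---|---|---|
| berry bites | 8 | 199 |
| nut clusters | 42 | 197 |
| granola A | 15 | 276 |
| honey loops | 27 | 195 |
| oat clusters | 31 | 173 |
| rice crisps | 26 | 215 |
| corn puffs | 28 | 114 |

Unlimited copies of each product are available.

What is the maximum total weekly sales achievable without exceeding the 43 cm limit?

995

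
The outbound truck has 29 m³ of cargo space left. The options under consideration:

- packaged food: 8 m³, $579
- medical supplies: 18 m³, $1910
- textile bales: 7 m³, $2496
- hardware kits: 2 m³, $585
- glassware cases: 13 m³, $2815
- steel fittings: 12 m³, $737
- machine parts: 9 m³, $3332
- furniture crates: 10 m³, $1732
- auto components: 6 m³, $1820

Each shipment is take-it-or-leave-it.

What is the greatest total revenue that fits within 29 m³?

Greedy by ratio would take textile bales + hardware kits + machine parts + auto components: 24 m³ used, total 8233.
Dropping hardware kits and auto components frees 8 m³; slotting in glassware cases (13 m³) lifts the total to 8643 at 29 m³.
Runner-up textile bales + hardware kits + machine parts + auto components tops out at 8233.

8643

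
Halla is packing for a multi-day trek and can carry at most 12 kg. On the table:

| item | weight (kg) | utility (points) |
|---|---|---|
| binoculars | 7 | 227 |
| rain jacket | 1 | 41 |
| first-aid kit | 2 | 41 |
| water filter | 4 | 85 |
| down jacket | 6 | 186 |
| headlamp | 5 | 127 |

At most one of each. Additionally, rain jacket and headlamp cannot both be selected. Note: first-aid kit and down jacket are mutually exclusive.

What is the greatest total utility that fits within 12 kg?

Taking the top-ratio items first gives binoculars + rain jacket + water filter for 353 (12 kg).
The 5 kg tied up in rain jacket and water filter is better spent on headlamp — total rises to 354 (12 kg).
The closest alternative, binoculars + rain jacket + water filter, reaches only 353.

354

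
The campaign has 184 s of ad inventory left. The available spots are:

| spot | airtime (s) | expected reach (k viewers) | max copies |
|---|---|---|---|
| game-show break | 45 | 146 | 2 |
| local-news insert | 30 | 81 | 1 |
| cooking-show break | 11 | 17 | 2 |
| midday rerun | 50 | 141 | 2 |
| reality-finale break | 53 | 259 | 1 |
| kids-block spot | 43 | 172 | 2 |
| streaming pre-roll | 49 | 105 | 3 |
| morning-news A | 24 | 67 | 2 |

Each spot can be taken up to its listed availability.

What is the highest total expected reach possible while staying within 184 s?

Best packing: game-show break + reality-finale break + 2×kids-block spot — 184 s, 749 total.

749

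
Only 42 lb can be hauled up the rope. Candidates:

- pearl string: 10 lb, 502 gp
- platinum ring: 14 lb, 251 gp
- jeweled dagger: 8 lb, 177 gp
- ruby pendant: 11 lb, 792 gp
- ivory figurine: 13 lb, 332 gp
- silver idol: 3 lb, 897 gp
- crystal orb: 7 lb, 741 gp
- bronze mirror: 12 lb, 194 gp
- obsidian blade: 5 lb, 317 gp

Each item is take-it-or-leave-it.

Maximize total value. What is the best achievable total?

The ratio ordering already packs tightly: pearl string + ruby pendant + silver idol + crystal orb + obsidian blade, 36 lb, 3249.
Runner-up pearl string + jeweled dagger + ruby pendant + silver idol + crystal orb tops out at 3109.

3249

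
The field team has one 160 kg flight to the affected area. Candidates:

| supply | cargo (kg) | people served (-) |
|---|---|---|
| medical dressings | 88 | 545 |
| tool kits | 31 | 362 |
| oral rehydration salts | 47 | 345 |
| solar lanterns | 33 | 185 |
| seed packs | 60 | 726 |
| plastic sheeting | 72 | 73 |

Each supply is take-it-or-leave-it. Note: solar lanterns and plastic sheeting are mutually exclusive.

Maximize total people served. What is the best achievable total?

Tool kits + oral rehydration salts + seed packs uses 138 of the 160 kg and totals 1433.
Runner-up tool kits + solar lanterns + seed packs tops out at 1273.

1433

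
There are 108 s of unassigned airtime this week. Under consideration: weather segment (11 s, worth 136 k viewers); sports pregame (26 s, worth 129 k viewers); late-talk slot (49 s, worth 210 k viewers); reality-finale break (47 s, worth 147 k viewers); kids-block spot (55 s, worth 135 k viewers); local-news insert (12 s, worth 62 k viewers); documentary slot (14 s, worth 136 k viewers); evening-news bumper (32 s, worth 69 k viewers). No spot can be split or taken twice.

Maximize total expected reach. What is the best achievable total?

Taking the top-ratio spots first gives weather segment + sports pregame + local-news insert + documentary slot + evening-news bumper for 532 (95 s).
Dropping local-news insert and evening-news bumper frees 44 s; slotting in late-talk slot (49 s) lifts the total to 611 at 100 s.
Runner-up weather segment + late-talk slot + documentary slot + evening-news bumper tops out at 551.

611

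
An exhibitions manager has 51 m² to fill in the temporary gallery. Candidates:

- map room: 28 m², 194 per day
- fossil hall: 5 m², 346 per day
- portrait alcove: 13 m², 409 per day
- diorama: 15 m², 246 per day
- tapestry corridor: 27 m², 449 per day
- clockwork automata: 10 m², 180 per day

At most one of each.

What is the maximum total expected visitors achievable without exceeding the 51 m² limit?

1204

By expected visitors per m²: fossil hall 69.20, portrait alcove 31.46, clockwork automata 18.00 lead.
Filling by ratio: fossil hall + portrait alcove + diorama + clockwork automata for 1181, with 8 m² left unused.
Replace diorama and clockwork automata with tapestry corridor: the trade gains 23 net, giving 1204 at 45 m².
Nothing else within 51 m² beats 1204.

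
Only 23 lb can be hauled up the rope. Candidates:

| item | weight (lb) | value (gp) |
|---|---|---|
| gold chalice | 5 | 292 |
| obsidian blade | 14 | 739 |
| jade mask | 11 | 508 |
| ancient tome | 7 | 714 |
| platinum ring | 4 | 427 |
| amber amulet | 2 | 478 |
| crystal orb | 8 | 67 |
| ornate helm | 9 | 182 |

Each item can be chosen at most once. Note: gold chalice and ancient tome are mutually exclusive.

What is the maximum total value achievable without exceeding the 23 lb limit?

1931

Obsidian blade + ancient tome + amber amulet uses 23 of the 23 lb and totals 1931.
Every other selection either busts 23 lb or breaks a pairing rule or fails to beat 1931.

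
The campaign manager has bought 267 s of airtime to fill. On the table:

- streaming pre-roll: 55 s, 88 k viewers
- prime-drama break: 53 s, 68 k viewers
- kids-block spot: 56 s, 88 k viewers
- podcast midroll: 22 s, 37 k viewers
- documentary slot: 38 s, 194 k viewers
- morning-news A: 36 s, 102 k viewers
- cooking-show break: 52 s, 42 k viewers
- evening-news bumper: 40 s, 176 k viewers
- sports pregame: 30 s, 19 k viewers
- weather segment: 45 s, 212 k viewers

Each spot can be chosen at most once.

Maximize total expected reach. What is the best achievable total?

Ranking by ratio (expected reach/s): documentary slot 5.11, weather segment 4.71, evening-news bumper 4.40, morning-news A 2.83.
Greedy by ratio would take streaming pre-roll + podcast midroll + documentary slot + morning-news A + evening-news bumper + sports pregame + weather segment: 266 s used, total 828.
Dropping podcast midroll and sports pregame frees 52 s; slotting in prime-drama break (53 s) lifts the total to 840 at 267 s.
Next best is streaming pre-roll + podcast midroll + documentary slot + morning-news A + evening-news bumper + sports pregame + weather segment at 828 (266 s) — short by 12.

840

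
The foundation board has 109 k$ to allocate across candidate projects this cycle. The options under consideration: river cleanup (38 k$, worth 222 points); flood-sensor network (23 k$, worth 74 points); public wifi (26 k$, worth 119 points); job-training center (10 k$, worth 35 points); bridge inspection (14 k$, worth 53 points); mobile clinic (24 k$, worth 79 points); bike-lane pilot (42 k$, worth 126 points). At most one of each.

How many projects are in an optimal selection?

4

Optimal total is 473.
For example river cleanup + public wifi + bridge inspection + mobile clinic achieves it, using 102 k$.
All optima have 4 projects.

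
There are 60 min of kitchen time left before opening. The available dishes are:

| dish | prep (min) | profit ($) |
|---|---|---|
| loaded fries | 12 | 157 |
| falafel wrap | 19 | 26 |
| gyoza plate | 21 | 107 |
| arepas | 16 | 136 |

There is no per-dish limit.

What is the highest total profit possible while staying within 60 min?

785

Density check — loaded fries 13.08, arepas 8.50, gyoza plate 5.10, falafel wrap 1.37 are the best per min.
The ratio ordering already packs tightly: 5×loaded fries, 60 min, 785.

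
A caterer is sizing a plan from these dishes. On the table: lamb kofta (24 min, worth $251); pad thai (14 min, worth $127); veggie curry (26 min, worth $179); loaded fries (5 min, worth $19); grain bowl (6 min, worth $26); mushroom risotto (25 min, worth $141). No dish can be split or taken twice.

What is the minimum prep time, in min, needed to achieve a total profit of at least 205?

Need the lightest bundle worth ≥ 205.
Taking lamb kofta gives 251 (≥ 205) for 24 min.
Below 24 min the best achievable stays under 205.

24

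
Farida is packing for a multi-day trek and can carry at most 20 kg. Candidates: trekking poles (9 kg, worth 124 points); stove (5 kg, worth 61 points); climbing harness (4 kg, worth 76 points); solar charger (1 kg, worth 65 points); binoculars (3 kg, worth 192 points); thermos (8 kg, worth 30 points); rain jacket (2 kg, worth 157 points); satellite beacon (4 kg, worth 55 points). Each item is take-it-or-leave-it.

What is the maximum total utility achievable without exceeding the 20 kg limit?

Ranking by ratio (utility/kg): rain jacket 78.50, solar charger 65.00, binoculars 64.00, climbing harness 19.00.
Taking trekking poles + climbing harness + solar charger + binoculars + rain jacket: 19 kg used, 614 in utility.

614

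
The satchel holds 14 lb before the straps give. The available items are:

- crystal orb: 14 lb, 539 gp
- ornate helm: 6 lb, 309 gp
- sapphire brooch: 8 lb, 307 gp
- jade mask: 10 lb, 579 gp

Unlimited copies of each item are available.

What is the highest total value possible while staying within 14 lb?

The ratio heuristic lands on jade mask (579) but leaves 4 lb idle.
Dropping jade mask frees 10 lb; slotting in 2×ornate helm (12 lb) lifts the total to 618 at 12 lb.
That's the maximum — no swap from here does better than 618.

618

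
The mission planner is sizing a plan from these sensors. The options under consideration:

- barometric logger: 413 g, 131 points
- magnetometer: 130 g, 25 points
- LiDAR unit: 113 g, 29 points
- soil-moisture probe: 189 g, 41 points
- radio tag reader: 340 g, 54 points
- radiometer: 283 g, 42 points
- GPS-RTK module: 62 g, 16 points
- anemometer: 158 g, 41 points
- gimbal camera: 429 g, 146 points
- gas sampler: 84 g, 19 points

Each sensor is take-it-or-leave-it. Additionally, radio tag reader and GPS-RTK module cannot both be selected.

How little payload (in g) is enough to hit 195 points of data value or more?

Look for the lowest-payload combination reaching 195.
Taking GPS-RTK module + anemometer + gimbal camera gives 203 (≥ 195) for 649 g.
No combination under 649 g hits 195.

649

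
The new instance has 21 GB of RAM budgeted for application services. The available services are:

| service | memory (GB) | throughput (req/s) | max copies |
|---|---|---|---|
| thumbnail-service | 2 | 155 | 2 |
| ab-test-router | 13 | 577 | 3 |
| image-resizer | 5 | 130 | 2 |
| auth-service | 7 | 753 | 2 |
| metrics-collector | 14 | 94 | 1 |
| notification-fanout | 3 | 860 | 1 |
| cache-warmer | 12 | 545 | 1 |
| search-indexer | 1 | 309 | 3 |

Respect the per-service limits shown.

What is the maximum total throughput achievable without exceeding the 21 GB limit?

The ratio ordering already packs tightly: 2×auth-service + notification-fanout + 3×search-indexer, 20 GB, 3293.
Every other selection either busts 21 GB or exceeds an availability limit or fails to beat 3293.

3293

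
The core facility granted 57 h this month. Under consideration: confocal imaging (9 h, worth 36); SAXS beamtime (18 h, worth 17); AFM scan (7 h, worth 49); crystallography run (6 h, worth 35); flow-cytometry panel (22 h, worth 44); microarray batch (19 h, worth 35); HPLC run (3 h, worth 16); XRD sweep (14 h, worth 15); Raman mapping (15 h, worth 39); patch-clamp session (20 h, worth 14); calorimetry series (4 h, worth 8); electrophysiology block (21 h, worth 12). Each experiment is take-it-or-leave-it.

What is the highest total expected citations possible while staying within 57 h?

By expected citations per h: AFM scan 7.00, crystallography run 5.83, HPLC run 5.33, confocal imaging 4.00 lead.
Filling by ratio: confocal imaging + AFM scan + crystallography run + HPLC run + Raman mapping + calorimetry series for 183, with 13 h left unused.
Dropping HPLC run and calorimetry series frees 7 h; slotting in microarray batch (19 h) lifts the total to 194 at 56 h.
An exhaustive check of the 4096 subsets confirms 194.

194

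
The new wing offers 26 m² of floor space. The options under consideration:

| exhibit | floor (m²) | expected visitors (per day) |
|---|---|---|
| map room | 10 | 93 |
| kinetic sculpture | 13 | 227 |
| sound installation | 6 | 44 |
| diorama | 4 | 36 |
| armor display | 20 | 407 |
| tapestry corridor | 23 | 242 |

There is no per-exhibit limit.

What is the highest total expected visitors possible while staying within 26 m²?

By expected visitors per m²: armor display 20.35, kinetic sculpture 17.46, tapestry corridor 10.52, map room 9.30 lead.
Greedy by ratio would take diorama + armor display: 24 m² used, total 443.
Replace diorama and armor display with 2×kinetic sculpture: the trade gains 11 net, giving 454 at 26 m².
That's the maximum — no swap from here does better than 454.

454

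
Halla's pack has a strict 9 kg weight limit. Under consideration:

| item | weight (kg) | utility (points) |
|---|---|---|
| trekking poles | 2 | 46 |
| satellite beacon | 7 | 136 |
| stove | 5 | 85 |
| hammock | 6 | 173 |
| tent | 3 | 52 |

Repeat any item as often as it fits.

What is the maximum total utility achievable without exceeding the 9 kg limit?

225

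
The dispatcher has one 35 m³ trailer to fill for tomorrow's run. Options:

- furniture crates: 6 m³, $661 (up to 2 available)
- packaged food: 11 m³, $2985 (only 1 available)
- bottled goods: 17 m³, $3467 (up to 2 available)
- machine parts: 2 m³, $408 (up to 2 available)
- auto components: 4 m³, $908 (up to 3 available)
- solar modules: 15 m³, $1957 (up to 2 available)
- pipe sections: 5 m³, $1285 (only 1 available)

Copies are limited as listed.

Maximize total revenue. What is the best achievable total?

8145

Ranking by ratio (revenue/m³): packaged food 271.36, pipe sections 257.00, auto components 227.00.
The ratio heuristic lands on packaged food + 2×machine parts + 3×auto components + pipe sections (7810) but leaves 3 m³ idle.
Replace machine parts and 3×auto components with bottled goods: the trade gains 335 net, giving 8145 at 35 m³.
No other feasible combination exceeds 8145.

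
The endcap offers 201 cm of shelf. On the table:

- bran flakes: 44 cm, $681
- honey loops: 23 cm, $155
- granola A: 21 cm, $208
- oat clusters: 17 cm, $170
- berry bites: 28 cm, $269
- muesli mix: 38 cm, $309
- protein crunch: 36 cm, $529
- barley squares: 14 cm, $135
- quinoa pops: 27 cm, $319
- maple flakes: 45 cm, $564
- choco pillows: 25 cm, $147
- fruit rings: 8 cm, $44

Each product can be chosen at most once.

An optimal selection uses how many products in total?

6

Best achievable weekly sales is 2570.
bran flakes + granola A + berry bites + protein crunch + quinoa pops + maple flakes hits 2570 at 201 cm.
All optima have 6 products.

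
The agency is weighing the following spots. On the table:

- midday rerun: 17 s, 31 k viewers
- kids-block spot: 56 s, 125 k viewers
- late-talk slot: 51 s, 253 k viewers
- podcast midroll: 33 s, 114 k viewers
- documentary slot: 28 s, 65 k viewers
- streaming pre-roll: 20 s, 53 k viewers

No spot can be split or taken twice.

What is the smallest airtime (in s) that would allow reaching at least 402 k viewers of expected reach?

104

Need the lightest bundle worth ≥ 402.
late-talk slot + podcast midroll + streaming pre-roll reaches 420 using 104 s.
No combination under 104 s hits 402.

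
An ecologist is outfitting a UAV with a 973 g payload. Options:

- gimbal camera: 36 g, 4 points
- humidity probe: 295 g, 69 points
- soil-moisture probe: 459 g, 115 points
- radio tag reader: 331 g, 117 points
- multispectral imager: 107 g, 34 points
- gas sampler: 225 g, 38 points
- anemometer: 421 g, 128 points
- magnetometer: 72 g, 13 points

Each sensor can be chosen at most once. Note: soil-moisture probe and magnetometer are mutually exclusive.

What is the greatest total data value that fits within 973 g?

296

Gimbal camera + radio tag reader + multispectral imager + anemometer + magnetometer uses 967 of the 973 g and totals 296.
The closest alternative, radio tag reader + multispectral imager + anemometer + magnetometer, reaches only 292.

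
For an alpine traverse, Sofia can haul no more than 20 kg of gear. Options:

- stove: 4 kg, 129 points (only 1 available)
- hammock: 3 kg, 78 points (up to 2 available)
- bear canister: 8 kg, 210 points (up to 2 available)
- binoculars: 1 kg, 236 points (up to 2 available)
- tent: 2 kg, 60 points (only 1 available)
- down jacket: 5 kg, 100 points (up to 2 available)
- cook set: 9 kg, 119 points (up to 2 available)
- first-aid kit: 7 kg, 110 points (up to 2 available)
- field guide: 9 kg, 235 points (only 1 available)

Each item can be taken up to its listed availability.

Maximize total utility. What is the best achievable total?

974

The ratio heuristic lands on stove + hammock + bear canister + 2×binoculars + tent (949) but leaves 1 kg idle.
Dropping bear canister frees 8 kg; slotting in field guide (9 kg) lifts the total to 974 at 20 kg.
Nothing else within 20 kg beats 974.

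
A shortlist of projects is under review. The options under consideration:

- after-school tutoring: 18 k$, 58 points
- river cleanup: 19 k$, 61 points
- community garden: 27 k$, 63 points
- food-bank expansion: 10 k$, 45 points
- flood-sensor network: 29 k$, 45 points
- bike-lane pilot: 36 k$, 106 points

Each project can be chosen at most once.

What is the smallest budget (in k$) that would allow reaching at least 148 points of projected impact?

46

Need the lightest bundle worth ≥ 148.
food-bank expansion + bike-lane pilot reaches 151 using 46 k$.
Below 46 k$ the best achievable stays under 148.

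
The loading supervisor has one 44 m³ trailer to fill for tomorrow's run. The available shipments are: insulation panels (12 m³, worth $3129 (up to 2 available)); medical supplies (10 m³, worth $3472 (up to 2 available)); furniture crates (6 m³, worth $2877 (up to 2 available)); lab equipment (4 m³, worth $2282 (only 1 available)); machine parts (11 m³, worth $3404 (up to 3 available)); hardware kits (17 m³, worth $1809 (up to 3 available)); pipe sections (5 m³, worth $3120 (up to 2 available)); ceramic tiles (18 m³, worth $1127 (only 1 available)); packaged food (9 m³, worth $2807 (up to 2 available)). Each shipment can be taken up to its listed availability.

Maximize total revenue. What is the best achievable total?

Ranking by ratio (revenue/m³): pipe sections 624.00, lab equipment 570.50, furniture crates 479.50.
Greedy by ratio would take medical supplies + 2×furniture crates + lab equipment + 2×pipe sections: 36 m³ used, total 17748.
Replace medical supplies with 2×packaged food: the trade gains 2142 net, giving 19890 at 44 m³.

19890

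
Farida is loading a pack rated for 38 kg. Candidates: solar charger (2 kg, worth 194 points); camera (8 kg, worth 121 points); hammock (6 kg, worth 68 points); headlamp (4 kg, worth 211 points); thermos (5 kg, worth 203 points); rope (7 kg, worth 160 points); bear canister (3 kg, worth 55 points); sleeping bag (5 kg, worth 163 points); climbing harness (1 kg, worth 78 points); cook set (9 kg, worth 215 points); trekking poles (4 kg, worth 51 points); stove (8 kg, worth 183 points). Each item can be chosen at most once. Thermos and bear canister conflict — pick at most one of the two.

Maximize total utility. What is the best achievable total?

1298

Density check — solar charger 97.00, climbing harness 78.00, headlamp 52.75, thermos 40.60 are the best per kg.
Taking solar charger + headlamp + thermos + sleeping bag + climbing harness + cook set + trekking poles + stove: 38 kg used, 1298 in utility.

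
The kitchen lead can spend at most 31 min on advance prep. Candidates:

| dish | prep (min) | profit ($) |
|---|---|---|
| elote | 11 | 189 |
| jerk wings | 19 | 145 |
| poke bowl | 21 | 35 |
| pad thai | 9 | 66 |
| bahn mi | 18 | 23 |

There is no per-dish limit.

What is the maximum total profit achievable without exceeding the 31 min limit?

444

Density check — elote 17.18, jerk wings 7.63, pad thai 7.33, poke bowl 1.67 are the best per min.
Best packing: 2×elote + pad thai — 31 min, 444 total.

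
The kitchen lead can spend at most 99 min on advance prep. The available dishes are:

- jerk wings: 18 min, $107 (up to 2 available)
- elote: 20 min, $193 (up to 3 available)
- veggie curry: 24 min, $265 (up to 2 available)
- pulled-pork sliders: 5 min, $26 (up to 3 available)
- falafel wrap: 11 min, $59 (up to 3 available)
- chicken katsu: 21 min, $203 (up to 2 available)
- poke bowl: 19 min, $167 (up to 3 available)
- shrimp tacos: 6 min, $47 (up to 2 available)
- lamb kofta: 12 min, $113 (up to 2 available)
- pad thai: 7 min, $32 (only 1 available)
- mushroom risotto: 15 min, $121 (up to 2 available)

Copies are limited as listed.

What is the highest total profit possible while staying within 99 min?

1006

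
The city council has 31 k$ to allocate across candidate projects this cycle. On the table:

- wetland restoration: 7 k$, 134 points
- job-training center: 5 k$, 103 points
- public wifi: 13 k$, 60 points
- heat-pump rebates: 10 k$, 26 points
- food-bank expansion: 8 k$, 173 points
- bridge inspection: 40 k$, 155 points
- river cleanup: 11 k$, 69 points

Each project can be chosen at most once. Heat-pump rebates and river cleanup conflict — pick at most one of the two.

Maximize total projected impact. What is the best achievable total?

Density check — food-bank expansion 21.62, job-training center 20.60, wetland restoration 19.14, river cleanup 6.27 are the best per k$.
Best packing: wetland restoration + job-training center + food-bank expansion + river cleanup — 31 k$, 479 total.

479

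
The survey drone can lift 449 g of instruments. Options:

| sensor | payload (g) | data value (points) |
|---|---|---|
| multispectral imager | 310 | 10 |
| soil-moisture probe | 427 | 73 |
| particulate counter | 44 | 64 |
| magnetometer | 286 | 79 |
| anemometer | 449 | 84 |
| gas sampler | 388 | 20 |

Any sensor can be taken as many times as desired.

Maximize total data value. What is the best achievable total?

640

By data value per g: particulate counter 1.45, magnetometer 0.28, anemometer 0.19 lead.
The ratio ordering already packs tightly: 10×particulate counter, 440 g, 640.
Nothing else within 449 g beats 640.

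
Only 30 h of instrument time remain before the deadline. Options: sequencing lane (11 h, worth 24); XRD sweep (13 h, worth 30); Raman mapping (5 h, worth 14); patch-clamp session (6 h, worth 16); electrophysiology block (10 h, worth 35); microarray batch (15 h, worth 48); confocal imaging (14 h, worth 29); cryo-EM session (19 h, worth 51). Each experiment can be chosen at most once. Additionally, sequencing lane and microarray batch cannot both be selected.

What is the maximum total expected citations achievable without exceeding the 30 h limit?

97

Raman mapping + electrophysiology block + microarray batch uses 30 of the 30 h and totals 97.
No other feasible combination exceeds 97.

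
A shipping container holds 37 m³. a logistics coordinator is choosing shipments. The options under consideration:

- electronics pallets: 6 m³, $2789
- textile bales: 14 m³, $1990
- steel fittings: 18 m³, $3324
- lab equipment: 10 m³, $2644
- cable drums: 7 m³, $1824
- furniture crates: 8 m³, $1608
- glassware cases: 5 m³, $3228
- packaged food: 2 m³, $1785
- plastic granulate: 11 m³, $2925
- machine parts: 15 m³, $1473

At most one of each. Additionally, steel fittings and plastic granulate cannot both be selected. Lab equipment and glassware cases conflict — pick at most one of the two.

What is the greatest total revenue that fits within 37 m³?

Ranking by ratio (revenue/m³): packaged food 892.50, glassware cases 645.60, electronics pallets 464.83, plastic granulate 265.91.
Taking electronics pallets + cable drums + glassware cases + packaged food + plastic granulate: 31 m³ used, 12551 in revenue.
Every other selection either busts 37 m³ or breaks a pairing rule or fails to beat 12551.

12551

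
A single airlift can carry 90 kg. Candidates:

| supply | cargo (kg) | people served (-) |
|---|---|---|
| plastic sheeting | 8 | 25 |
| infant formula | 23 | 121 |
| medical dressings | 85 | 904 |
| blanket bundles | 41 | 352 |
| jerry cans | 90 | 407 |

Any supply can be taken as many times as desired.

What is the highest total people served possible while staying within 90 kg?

The ratio ordering already packs tightly: medical dressings, 85 kg, 904.
That's the maximum — no swap from here does better than 904.

904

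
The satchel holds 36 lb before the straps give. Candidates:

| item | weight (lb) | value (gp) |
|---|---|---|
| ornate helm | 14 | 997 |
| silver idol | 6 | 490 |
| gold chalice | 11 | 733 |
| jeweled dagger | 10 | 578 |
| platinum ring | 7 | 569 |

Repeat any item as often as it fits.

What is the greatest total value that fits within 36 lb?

Ranking by ratio (value/lb): silver idol 81.67, platinum ring 81.29, ornate helm 71.21.
The ratio ordering already packs tightly: 6×silver idol, 36 lb, 2940.

2940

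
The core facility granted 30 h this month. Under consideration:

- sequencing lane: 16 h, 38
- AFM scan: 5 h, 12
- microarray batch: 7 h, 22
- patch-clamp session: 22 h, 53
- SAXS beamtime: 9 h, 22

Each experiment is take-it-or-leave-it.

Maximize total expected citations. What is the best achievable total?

The ratio heuristic lands on AFM scan + microarray batch + SAXS beamtime (56) but leaves 9 h idle.
Dropping AFM scan and SAXS beamtime frees 14 h; slotting in patch-clamp session (22 h) lifts the total to 75 at 29 h.
The closest alternative, sequencing lane + AFM scan + microarray batch, reaches only 72.

75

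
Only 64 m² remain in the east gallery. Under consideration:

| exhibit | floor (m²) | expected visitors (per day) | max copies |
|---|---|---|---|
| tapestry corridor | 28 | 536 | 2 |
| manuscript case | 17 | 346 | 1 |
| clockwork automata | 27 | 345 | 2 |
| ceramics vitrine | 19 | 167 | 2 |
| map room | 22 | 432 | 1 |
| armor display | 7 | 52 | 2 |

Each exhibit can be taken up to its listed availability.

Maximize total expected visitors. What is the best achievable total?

Density check — manuscript case 20.35, map room 19.64, tapestry corridor 19.14, clockwork automata 12.78 are the best per m².
Filling by ratio: manuscript case + ceramics vitrine + map room for 945, with 6 m² left unused.
But 2×tapestry corridor + armor display fits in 63 m² and reaches 1124.
No other feasible combination exceeds 1124.

1124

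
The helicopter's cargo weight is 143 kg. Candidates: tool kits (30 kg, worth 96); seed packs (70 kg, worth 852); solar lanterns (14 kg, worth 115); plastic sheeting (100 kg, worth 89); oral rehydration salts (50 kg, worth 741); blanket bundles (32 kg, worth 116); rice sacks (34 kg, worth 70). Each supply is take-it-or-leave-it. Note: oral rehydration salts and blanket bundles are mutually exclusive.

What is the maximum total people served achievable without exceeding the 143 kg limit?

1708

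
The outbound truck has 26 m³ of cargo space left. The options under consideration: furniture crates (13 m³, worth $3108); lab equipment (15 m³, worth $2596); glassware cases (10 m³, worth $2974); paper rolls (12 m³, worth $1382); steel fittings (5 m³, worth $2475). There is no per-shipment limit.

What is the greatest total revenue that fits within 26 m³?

12375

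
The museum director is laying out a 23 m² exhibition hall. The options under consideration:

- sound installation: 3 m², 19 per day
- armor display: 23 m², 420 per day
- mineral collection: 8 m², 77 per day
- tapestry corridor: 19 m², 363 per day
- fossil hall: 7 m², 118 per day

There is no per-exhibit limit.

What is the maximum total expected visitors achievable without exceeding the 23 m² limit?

420

Taking the top-ratio exhibits first gives sound installation + tapestry corridor for 382 (22 m²).
Dropping sound installation and tapestry corridor frees 22 m²; slotting in armor display (23 m²) lifts the total to 420 at 23 m².
Every other selection either busts 23 m² or fails to beat 420.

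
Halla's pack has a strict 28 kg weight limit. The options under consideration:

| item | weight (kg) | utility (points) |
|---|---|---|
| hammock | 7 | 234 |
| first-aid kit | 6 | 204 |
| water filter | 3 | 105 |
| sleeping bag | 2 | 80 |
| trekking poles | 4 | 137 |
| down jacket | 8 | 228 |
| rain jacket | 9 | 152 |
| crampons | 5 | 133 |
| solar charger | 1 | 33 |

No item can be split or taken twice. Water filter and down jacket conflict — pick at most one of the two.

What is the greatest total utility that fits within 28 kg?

Best packing: hammock + first-aid kit + water filter + sleeping bag + trekking poles + crampons + solar charger — 28 kg, 926 total.
The closest alternative, hammock + first-aid kit + sleeping bag + trekking poles + down jacket + solar charger, reaches only 916.

926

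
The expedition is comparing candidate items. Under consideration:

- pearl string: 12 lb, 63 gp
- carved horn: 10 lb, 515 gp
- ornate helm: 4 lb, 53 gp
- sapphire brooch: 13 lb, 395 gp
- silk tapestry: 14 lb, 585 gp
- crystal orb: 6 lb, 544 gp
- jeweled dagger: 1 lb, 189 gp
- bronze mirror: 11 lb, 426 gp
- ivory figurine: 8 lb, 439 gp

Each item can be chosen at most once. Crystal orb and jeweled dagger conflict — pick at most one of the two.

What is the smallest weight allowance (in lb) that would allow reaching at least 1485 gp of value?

24

Need the lightest bundle worth ≥ 1485.
carved horn + crystal orb + ivory figurine reaches 1498 using 24 lb.
Below 24 lb the best achievable stays under 1485.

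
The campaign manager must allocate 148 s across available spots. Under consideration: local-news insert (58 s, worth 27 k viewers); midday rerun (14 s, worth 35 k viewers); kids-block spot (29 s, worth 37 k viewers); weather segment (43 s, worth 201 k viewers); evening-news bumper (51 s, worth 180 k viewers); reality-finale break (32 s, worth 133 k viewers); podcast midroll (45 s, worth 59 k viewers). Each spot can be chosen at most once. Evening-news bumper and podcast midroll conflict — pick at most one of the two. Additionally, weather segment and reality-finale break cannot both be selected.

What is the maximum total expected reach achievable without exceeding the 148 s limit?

Density check — weather segment 4.67, reality-finale break 4.16, evening-news bumper 3.53, midday rerun 2.50 are the best per s.
Taking midday rerun + kids-block spot + weather segment + evening-news bumper: 137 s used, 453 in expected reach.
Runner-up kids-block spot + weather segment + evening-news bumper tops out at 418.

453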